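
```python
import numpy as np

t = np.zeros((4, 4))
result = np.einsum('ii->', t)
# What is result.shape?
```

()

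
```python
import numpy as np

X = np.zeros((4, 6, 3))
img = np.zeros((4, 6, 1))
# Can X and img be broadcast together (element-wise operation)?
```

Yes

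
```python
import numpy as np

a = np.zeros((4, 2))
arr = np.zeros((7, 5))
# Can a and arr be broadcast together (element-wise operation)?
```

No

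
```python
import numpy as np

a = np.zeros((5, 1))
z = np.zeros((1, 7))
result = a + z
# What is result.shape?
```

(5, 7)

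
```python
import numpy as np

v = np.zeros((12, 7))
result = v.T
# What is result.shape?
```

(7, 12)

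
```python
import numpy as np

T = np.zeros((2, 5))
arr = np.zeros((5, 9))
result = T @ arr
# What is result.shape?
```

(2, 9)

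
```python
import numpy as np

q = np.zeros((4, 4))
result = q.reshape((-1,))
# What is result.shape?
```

(16,)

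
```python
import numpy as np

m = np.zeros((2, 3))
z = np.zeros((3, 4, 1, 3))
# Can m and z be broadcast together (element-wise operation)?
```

Yes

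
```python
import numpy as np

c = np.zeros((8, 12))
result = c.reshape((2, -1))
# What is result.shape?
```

(2, 48)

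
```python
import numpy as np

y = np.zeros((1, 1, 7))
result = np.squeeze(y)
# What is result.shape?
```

(7,)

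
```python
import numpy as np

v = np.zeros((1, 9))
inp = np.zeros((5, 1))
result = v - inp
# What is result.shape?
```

(5, 9)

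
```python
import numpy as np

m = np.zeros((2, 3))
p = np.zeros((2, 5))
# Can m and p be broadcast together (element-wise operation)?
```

No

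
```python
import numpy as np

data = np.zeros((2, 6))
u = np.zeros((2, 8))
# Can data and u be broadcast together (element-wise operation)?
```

No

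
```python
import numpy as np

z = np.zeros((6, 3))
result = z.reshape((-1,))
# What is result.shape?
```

(18,)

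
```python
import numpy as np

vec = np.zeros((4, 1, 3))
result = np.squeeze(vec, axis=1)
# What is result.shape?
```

(4, 3)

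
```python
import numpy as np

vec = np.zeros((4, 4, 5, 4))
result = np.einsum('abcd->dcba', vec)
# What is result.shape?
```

(4, 5, 4, 4)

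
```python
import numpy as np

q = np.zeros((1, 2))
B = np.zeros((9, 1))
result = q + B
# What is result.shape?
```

(9, 2)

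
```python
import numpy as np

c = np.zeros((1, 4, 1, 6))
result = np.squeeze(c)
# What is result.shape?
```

(4, 6)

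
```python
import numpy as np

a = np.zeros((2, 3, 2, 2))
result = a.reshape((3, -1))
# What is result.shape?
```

(3, 8)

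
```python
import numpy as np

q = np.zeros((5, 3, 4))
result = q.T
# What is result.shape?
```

(4, 3, 5)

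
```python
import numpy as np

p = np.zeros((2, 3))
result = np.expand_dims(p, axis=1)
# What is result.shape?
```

(2, 1, 3)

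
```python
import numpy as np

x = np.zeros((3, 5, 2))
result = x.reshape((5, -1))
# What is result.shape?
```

(5, 6)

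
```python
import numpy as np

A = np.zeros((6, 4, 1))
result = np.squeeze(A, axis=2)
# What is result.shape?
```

(6, 4)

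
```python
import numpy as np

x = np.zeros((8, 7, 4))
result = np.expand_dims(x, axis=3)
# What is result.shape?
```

(8, 7, 4, 1)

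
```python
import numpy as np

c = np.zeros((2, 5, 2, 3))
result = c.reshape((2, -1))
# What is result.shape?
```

(2, 30)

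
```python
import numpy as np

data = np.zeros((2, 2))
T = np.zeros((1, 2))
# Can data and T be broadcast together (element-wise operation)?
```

Yes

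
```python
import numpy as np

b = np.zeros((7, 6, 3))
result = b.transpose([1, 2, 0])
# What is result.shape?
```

(6, 3, 7)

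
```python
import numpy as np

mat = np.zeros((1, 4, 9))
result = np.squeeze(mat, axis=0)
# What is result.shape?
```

(4, 9)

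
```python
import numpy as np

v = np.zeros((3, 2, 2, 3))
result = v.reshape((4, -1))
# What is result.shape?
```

(4, 9)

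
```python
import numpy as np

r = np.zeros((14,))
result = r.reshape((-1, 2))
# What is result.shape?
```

(7, 2)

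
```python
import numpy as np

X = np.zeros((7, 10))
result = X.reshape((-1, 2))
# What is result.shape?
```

(35, 2)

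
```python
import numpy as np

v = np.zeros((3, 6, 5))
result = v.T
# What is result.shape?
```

(5, 6, 3)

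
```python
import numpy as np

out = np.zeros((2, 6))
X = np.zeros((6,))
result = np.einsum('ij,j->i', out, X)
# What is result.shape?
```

(2,)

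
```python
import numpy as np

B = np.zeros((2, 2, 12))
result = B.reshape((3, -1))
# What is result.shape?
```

(3, 16)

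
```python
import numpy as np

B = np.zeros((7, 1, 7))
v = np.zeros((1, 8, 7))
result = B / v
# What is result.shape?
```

(7, 8, 7)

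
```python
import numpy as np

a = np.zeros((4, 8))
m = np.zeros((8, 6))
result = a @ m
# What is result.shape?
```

(4, 6)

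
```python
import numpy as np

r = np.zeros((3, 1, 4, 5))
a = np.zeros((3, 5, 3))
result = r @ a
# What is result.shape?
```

(3, 3, 4, 3)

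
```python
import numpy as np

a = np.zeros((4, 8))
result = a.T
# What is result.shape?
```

(8, 4)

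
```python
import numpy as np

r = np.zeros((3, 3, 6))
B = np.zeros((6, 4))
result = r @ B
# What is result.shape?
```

(3, 3, 4)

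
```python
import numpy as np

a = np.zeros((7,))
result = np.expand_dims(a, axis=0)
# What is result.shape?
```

(1, 7)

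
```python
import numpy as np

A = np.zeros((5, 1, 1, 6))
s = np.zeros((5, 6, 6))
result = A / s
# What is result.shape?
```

(5, 5, 6, 6)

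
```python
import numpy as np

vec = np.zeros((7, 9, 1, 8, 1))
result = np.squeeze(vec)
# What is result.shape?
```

(7, 9, 8)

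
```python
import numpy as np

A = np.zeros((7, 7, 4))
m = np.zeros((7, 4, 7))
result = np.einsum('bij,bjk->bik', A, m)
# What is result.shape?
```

(7, 7, 7)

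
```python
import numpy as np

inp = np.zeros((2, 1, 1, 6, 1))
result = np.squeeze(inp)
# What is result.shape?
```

(2, 6)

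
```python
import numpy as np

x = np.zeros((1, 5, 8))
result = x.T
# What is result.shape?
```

(8, 5, 1)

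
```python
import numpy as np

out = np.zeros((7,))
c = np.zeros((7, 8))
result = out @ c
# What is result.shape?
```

(8,)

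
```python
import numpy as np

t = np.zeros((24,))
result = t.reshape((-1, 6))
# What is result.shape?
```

(4, 6)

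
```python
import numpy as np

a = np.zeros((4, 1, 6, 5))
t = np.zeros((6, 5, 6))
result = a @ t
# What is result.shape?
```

(4, 6, 6, 6)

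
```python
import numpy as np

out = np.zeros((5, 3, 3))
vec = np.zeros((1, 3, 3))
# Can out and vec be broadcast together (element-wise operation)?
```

Yes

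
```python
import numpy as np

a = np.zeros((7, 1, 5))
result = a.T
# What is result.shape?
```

(5, 1, 7)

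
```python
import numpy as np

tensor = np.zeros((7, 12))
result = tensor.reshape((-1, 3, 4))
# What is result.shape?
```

(7, 3, 4)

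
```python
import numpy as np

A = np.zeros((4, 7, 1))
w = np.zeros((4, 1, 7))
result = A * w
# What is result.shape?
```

(4, 7, 7)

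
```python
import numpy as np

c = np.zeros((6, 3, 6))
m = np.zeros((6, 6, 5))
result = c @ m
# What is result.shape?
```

(6, 3, 5)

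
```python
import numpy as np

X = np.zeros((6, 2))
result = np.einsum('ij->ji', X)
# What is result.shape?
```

(2, 6)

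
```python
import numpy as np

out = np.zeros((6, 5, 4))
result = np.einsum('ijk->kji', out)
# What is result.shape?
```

(4, 5, 6)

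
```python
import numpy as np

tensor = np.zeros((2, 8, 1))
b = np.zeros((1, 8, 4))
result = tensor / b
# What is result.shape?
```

(2, 8, 4)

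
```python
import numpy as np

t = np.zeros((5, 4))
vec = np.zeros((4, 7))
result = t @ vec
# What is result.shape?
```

(5, 7)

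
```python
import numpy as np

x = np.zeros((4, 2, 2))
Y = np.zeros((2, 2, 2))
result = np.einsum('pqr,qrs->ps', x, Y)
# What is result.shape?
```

(4, 2)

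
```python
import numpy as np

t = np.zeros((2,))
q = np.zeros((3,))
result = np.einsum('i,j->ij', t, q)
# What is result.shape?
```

(2, 3)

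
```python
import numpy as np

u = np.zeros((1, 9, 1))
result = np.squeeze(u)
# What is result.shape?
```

(9,)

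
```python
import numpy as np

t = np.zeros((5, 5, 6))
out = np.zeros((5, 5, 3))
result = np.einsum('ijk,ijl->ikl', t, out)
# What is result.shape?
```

(5, 6, 3)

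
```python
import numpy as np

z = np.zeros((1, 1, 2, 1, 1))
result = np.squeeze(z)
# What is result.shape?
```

(2,)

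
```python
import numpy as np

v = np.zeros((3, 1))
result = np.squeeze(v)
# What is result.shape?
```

(3,)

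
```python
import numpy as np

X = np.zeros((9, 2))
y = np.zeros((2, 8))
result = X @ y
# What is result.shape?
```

(9, 8)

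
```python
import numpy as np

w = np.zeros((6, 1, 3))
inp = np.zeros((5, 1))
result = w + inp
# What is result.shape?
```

(6, 5, 3)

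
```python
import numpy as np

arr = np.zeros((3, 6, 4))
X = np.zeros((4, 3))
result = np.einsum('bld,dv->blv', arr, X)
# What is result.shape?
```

(3, 6, 3)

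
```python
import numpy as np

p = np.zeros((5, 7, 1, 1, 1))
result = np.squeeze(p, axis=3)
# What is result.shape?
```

(5, 7, 1, 1)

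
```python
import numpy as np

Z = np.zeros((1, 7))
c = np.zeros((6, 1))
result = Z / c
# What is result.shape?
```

(6, 7)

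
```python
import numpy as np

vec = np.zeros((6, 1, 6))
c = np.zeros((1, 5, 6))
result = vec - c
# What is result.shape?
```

(6, 5, 6)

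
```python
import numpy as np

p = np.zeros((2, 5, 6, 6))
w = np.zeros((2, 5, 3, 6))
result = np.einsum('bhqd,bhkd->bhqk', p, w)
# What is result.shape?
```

(2, 5, 6, 3)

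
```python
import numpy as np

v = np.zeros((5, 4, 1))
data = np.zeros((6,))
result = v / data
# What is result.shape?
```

(5, 4, 6)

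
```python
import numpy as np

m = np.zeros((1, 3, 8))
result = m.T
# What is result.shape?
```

(8, 3, 1)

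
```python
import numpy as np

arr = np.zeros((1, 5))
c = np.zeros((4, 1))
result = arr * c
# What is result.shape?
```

(4, 5)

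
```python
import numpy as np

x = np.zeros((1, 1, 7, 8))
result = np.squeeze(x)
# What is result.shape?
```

(7, 8)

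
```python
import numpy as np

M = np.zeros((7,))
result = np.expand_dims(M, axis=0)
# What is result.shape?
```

(1, 7)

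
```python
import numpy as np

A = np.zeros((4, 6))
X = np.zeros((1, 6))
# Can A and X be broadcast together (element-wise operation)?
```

Yes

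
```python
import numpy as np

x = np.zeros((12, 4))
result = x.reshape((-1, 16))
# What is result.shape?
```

(3, 16)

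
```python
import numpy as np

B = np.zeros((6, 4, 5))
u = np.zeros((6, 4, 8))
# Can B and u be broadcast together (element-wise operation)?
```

No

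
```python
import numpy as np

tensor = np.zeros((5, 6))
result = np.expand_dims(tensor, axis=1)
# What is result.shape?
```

(5, 1, 6)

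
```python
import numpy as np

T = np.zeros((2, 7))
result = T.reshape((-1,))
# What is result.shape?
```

(14,)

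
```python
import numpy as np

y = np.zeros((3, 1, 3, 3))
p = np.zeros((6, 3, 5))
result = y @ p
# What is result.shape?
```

(3, 6, 3, 5)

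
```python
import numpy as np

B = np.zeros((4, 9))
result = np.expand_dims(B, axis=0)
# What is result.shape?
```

(1, 4, 9)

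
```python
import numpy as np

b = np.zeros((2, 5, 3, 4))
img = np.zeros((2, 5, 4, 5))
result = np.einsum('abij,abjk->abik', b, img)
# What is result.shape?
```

(2, 5, 3, 5)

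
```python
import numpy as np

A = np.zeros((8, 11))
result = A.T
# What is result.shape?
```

(11, 8)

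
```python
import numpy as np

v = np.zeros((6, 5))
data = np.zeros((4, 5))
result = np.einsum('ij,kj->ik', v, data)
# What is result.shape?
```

(6, 4)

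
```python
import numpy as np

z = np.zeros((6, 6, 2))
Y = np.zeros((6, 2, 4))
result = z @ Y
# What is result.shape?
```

(6, 6, 4)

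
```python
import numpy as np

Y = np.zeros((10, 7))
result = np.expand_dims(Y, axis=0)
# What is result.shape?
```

(1, 10, 7)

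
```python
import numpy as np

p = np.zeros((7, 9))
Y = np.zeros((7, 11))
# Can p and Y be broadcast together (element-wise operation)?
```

No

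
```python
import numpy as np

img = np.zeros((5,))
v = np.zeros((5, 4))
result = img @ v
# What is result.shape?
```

(4,)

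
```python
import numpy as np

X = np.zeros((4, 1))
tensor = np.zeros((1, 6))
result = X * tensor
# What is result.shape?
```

(4, 6)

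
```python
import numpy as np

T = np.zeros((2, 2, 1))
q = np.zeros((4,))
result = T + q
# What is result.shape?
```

(2, 2, 4)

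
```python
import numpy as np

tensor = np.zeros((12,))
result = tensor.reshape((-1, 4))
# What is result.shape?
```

(3, 4)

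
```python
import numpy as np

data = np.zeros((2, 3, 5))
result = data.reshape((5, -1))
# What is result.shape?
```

(5, 6)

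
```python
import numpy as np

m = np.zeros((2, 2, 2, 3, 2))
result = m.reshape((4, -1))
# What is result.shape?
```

(4, 12)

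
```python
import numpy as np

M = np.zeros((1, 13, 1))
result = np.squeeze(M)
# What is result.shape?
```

(13,)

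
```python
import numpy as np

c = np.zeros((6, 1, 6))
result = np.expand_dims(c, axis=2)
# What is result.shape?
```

(6, 1, 1, 6)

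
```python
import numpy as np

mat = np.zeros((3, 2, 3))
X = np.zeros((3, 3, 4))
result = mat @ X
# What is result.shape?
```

(3, 2, 4)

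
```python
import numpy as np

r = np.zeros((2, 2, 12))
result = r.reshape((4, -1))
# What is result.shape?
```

(4, 12)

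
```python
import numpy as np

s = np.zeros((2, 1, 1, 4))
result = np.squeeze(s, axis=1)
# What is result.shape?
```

(2, 1, 4)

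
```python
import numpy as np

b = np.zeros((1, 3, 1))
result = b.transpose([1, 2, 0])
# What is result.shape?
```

(3, 1, 1)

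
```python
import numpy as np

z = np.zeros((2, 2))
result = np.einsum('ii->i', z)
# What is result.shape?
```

(2,)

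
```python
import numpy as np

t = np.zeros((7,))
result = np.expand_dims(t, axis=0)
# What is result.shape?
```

(1, 7)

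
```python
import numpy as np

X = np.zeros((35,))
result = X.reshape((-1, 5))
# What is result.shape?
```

(7, 5)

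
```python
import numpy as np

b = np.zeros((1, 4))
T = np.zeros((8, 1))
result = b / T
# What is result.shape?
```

(8, 4)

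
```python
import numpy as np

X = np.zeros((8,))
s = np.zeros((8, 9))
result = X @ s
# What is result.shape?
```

(9,)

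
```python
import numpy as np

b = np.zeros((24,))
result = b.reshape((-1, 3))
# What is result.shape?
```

(8, 3)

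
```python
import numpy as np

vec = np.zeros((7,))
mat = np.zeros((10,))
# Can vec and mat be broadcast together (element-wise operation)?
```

No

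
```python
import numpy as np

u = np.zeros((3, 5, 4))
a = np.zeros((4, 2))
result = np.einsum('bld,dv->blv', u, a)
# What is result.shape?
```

(3, 5, 2)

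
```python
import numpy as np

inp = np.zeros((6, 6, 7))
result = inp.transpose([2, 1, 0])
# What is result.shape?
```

(7, 6, 6)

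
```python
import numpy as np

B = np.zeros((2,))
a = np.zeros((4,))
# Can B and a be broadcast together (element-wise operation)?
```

No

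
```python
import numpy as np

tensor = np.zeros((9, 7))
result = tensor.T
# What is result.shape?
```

(7, 9)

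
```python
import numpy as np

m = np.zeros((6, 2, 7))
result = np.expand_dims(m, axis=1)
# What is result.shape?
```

(6, 1, 2, 7)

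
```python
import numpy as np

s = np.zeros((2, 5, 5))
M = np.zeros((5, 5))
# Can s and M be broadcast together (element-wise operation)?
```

Yes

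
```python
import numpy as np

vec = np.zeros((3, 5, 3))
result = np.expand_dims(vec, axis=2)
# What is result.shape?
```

(3, 5, 1, 3)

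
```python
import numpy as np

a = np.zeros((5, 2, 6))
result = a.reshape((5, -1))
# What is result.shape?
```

(5, 12)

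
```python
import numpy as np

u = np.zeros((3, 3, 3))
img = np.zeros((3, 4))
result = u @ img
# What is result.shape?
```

(3, 3, 4)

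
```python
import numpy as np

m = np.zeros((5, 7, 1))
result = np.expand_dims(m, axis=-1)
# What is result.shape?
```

(5, 7, 1, 1)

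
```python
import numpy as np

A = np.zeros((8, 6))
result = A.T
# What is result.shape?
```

(6, 8)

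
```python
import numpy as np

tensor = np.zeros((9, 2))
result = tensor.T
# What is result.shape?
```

(2, 9)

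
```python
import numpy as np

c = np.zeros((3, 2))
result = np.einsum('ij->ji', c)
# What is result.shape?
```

(2, 3)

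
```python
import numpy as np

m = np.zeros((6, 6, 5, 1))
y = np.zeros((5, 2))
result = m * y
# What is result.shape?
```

(6, 6, 5, 2)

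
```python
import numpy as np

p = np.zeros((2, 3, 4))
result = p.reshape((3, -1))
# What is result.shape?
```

(3, 8)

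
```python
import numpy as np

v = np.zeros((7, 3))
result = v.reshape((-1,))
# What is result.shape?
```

(21,)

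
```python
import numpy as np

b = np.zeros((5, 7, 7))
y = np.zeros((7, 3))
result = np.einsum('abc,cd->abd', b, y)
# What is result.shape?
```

(5, 7, 3)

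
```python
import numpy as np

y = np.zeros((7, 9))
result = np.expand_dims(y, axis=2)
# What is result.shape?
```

(7, 9, 1)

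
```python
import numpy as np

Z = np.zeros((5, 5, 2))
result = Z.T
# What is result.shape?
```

(2, 5, 5)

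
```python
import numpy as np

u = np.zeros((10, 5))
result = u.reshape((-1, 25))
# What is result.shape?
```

(2, 25)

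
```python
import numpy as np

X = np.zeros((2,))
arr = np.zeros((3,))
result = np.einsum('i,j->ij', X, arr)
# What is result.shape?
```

(2, 3)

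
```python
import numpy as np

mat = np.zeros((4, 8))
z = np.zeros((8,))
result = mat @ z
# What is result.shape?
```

(4,)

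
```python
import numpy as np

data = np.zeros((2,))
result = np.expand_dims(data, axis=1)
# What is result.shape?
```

(2, 1)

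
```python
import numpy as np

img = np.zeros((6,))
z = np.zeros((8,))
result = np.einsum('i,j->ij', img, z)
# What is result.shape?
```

(6, 8)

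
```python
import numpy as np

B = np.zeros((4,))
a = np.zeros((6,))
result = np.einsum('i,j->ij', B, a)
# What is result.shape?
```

(4, 6)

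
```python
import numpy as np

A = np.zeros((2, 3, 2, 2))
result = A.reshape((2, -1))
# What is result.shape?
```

(2, 12)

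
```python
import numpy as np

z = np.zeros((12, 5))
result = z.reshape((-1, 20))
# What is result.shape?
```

(3, 20)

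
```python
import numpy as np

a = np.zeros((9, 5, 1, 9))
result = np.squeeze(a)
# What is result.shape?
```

(9, 5, 9)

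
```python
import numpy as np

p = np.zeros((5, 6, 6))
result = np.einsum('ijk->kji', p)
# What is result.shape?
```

(6, 6, 5)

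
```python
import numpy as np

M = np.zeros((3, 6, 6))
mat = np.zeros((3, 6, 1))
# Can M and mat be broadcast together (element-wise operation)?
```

Yes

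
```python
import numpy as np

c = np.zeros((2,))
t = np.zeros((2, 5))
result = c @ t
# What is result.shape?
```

(5,)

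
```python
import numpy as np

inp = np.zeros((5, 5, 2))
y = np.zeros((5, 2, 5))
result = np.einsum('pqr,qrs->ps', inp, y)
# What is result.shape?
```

(5, 5)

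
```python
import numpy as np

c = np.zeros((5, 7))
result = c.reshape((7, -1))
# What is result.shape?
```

(7, 5)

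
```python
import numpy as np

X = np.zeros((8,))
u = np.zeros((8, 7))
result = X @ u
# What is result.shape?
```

(7,)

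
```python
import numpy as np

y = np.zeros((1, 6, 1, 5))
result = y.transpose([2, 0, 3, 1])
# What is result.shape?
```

(1, 1, 5, 6)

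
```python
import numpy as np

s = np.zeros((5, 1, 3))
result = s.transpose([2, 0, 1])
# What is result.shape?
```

(3, 5, 1)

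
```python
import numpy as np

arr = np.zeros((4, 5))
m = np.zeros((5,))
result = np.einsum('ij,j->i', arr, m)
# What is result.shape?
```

(4,)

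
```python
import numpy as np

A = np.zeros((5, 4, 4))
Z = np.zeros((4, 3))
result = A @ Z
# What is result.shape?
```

(5, 4, 3)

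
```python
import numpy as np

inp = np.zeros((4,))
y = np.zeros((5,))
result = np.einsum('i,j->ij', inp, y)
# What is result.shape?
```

(4, 5)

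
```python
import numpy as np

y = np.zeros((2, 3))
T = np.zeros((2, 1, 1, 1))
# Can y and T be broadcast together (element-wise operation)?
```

Yes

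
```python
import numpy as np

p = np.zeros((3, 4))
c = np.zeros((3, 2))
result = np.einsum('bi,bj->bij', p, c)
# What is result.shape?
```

(3, 4, 2)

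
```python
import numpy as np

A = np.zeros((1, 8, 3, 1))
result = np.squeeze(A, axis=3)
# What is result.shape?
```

(1, 8, 3)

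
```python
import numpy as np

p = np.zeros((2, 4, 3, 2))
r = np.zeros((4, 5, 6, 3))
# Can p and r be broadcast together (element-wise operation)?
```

No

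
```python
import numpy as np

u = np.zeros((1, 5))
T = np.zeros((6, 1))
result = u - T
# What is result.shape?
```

(6, 5)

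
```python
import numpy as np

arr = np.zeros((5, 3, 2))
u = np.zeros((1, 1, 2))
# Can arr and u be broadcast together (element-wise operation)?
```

Yes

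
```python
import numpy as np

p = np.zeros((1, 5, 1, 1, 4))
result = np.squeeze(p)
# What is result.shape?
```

(5, 4)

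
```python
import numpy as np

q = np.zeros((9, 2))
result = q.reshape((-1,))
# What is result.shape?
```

(18,)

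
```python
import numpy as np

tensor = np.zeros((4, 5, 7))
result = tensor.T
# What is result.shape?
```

(7, 5, 4)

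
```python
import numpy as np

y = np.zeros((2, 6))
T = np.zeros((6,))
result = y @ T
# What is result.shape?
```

(2,)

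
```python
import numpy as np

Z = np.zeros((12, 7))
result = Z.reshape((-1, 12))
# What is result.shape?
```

(7, 12)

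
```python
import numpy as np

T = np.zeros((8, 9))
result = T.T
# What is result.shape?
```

(9, 8)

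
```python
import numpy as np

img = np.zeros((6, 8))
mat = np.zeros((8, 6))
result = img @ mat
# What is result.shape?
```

(6, 6)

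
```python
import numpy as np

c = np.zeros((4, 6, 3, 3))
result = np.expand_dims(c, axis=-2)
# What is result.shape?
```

(4, 6, 3, 1, 3)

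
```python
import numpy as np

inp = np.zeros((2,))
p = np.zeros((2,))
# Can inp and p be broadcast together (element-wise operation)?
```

Yes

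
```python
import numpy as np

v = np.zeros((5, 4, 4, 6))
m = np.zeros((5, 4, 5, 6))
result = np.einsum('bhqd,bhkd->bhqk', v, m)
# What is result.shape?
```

(5, 4, 4, 5)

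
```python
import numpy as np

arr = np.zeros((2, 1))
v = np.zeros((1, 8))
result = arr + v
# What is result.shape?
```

(2, 8)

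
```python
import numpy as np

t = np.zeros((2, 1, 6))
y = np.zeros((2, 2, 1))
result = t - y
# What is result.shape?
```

(2, 2, 6)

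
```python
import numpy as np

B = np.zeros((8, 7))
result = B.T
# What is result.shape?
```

(7, 8)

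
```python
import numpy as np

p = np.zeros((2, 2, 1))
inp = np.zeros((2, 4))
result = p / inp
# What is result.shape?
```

(2, 2, 4)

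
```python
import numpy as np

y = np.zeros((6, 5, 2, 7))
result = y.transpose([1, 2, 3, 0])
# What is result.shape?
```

(5, 2, 7, 6)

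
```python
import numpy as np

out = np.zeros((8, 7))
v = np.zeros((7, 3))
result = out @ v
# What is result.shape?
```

(8, 3)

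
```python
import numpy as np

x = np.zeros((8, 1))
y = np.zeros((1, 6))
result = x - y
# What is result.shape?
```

(8, 6)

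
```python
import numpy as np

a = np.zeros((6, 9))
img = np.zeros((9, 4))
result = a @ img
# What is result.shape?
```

(6, 4)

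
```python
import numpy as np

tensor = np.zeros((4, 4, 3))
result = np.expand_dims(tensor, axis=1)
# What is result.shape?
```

(4, 1, 4, 3)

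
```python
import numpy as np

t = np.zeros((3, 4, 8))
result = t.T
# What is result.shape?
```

(8, 4, 3)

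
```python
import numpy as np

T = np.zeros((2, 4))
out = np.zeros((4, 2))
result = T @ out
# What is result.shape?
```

(2, 2)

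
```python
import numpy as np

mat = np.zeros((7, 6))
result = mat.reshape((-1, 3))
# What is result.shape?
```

(14, 3)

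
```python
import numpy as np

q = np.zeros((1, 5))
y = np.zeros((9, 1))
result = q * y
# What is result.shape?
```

(9, 5)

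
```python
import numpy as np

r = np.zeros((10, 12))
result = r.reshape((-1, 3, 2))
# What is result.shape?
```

(20, 3, 2)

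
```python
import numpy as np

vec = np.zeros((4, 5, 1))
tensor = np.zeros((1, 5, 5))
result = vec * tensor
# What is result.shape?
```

(4, 5, 5)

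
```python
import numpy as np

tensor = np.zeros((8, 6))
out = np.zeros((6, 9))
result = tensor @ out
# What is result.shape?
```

(8, 9)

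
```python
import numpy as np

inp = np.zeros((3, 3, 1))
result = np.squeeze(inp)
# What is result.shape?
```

(3, 3)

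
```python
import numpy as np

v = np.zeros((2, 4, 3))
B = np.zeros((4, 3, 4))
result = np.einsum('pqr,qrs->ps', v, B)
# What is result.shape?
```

(2, 4)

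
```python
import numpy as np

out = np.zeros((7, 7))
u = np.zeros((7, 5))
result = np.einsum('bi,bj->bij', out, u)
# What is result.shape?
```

(7, 7, 5)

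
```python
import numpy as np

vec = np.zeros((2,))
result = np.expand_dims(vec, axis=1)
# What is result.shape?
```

(2, 1)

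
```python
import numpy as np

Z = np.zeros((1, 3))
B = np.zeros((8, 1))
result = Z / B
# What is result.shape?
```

(8, 3)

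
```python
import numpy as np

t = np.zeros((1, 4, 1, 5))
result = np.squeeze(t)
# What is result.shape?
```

(4, 5)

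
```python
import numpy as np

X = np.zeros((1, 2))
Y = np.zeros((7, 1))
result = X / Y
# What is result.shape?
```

(7, 2)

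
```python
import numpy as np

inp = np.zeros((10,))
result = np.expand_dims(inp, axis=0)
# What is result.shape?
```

(1, 10)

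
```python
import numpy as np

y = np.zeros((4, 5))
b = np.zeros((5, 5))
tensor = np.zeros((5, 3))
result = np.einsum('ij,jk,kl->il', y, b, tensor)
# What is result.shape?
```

(4, 3)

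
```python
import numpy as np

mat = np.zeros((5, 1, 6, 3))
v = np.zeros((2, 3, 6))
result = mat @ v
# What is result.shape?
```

(5, 2, 6, 6)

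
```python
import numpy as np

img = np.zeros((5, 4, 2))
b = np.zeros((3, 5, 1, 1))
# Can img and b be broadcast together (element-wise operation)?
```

Yes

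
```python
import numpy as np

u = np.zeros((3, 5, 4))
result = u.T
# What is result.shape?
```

(4, 5, 3)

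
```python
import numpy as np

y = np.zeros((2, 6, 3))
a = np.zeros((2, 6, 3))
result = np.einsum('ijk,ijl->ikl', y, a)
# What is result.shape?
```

(2, 3, 3)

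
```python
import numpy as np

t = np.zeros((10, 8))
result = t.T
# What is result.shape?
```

(8, 10)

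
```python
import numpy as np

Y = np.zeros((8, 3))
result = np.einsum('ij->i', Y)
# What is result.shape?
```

(8,)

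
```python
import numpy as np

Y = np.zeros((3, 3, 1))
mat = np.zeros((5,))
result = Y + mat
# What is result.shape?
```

(3, 3, 5)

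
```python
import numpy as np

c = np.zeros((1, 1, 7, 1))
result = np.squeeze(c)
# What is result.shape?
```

(7,)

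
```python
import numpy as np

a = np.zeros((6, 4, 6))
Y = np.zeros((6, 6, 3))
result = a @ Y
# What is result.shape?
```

(6, 4, 3)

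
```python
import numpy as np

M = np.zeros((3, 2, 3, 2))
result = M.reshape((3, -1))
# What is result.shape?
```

(3, 12)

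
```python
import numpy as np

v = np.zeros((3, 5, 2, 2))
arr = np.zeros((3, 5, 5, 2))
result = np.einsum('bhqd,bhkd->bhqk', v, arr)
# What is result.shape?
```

(3, 5, 2, 5)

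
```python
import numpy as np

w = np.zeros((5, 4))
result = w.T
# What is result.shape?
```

(4, 5)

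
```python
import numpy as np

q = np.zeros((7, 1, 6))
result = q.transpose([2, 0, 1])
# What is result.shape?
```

(6, 7, 1)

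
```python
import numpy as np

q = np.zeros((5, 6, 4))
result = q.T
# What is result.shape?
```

(4, 6, 5)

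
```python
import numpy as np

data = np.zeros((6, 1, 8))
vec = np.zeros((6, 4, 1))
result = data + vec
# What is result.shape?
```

(6, 4, 8)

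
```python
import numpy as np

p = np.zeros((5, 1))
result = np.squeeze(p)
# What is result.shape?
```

(5,)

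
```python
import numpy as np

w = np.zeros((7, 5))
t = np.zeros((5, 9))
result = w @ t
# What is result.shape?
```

(7, 9)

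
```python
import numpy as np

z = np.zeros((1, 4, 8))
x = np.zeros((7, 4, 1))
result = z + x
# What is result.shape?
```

(7, 4, 8)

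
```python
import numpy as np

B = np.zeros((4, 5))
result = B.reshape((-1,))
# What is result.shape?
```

(20,)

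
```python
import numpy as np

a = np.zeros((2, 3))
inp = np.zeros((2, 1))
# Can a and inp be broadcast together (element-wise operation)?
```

Yes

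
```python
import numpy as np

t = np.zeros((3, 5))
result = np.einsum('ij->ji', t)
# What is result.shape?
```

(5, 3)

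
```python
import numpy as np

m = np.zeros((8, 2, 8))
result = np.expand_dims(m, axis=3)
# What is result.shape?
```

(8, 2, 8, 1)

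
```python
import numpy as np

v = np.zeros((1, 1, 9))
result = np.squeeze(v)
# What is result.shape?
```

(9,)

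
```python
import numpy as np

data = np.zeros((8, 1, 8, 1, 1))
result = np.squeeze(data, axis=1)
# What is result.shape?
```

(8, 8, 1, 1)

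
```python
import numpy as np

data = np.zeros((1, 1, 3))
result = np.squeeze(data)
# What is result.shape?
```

(3,)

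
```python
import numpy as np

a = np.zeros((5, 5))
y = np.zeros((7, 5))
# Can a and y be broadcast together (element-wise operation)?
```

No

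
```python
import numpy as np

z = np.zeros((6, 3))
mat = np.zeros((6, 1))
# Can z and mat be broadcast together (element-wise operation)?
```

Yes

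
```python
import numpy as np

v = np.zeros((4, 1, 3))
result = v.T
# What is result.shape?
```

(3, 1, 4)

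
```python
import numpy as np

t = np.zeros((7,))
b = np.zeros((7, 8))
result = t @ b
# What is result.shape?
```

(8,)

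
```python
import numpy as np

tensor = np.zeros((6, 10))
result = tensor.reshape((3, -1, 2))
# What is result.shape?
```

(3, 10, 2)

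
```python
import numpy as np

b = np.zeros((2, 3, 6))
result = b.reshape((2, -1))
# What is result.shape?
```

(2, 18)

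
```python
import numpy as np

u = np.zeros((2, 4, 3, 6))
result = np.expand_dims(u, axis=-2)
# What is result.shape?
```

(2, 4, 3, 1, 6)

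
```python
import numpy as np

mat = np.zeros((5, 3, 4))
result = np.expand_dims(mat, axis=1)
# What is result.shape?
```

(5, 1, 3, 4)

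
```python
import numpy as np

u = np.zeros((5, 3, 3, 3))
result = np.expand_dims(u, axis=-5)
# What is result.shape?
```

(1, 5, 3, 3, 3)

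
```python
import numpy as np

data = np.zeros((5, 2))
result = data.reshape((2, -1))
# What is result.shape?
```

(2, 5)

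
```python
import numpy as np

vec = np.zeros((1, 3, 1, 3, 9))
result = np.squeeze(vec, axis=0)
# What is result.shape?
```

(3, 1, 3, 9)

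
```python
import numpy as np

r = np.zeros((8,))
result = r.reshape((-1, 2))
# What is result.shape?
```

(4, 2)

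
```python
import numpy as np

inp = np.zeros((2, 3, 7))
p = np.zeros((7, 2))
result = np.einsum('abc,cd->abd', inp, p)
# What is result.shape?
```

(2, 3, 2)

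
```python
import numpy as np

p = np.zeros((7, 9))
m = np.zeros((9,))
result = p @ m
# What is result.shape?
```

(7,)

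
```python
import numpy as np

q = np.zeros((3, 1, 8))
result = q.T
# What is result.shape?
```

(8, 1, 3)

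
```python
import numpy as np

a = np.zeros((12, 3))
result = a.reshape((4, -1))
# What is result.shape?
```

(4, 9)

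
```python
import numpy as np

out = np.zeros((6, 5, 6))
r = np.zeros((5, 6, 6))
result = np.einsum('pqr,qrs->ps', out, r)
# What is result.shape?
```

(6, 6)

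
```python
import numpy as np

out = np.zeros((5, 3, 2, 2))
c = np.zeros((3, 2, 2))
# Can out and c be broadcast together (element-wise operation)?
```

Yes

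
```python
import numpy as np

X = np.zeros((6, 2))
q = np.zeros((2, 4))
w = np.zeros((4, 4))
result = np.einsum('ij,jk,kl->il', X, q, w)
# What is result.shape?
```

(6, 4)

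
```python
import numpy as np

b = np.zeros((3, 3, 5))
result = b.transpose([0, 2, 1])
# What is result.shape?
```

(3, 5, 3)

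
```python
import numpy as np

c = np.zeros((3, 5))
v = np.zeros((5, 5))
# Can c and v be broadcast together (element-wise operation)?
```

No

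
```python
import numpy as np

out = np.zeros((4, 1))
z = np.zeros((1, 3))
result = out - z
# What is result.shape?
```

(4, 3)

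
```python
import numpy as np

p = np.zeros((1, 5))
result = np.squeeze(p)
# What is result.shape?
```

(5,)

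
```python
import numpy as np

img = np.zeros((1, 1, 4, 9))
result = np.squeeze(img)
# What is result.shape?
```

(4, 9)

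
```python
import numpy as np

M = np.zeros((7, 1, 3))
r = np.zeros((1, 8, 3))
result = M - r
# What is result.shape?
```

(7, 8, 3)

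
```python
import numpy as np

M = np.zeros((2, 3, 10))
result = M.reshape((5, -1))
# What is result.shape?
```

(5, 12)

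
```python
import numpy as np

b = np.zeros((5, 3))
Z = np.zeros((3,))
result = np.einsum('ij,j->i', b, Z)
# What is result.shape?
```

(5,)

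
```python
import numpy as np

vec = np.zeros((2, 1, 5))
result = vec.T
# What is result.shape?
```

(5, 1, 2)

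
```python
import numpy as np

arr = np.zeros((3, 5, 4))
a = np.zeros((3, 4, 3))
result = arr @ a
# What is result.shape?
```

(3, 5, 3)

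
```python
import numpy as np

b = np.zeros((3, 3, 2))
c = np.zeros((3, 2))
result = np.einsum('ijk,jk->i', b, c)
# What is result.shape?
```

(3,)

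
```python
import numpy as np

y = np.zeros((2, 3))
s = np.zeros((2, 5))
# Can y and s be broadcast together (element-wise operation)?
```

No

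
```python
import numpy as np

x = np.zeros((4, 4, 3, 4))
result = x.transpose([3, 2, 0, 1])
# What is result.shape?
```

(4, 3, 4, 4)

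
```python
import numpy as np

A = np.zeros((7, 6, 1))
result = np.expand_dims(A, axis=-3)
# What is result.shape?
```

(7, 1, 6, 1)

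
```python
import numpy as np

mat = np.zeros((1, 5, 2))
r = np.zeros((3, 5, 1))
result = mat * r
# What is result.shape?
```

(3, 5, 2)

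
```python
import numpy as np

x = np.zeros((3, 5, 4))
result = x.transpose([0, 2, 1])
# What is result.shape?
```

(3, 4, 5)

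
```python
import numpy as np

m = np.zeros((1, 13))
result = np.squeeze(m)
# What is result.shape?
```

(13,)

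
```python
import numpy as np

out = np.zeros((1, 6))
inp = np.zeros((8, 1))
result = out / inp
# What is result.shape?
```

(8, 6)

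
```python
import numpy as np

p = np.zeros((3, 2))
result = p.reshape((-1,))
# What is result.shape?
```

(6,)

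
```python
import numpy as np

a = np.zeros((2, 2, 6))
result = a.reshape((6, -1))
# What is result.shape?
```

(6, 4)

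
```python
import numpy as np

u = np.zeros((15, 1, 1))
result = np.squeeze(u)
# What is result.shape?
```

(15,)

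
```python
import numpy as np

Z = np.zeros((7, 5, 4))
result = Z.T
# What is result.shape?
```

(4, 5, 7)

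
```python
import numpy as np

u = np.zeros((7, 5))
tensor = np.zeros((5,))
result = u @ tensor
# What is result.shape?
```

(7,)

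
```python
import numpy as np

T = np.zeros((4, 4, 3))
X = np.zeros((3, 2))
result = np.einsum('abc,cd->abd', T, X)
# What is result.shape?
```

(4, 4, 2)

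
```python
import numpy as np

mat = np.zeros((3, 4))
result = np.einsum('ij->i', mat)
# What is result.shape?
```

(3,)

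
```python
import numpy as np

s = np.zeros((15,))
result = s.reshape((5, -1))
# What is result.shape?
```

(5, 3)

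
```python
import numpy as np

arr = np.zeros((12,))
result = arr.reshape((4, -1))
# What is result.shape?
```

(4, 3)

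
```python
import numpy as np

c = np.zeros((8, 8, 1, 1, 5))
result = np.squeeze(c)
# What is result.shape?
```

(8, 8, 5)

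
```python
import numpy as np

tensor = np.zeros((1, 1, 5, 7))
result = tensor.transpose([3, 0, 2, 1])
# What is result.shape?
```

(7, 1, 5, 1)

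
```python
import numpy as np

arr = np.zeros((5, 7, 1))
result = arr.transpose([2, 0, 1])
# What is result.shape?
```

(1, 5, 7)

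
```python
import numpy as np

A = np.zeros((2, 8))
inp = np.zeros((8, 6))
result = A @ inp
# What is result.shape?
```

(2, 6)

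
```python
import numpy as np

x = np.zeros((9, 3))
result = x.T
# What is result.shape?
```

(3, 9)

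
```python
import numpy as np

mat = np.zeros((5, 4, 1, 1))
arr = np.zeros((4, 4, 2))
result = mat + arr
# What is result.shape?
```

(5, 4, 4, 2)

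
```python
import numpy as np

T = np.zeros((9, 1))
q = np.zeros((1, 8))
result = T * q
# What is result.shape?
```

(9, 8)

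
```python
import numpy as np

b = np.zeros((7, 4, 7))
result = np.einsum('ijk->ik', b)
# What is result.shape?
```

(7, 7)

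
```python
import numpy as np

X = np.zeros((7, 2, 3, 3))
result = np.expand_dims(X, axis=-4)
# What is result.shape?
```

(7, 1, 2, 3, 3)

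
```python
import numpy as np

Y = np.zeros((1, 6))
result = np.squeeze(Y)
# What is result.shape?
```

(6,)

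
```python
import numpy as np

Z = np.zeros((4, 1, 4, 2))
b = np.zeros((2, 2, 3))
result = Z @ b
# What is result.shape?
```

(4, 2, 4, 3)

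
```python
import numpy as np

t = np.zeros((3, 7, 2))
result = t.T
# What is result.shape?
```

(2, 7, 3)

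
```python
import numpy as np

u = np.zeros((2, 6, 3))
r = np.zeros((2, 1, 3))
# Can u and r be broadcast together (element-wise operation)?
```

Yes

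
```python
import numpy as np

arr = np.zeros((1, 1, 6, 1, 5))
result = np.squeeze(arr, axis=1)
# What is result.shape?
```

(1, 6, 1, 5)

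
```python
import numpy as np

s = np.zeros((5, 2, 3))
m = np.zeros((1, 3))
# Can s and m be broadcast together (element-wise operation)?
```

Yes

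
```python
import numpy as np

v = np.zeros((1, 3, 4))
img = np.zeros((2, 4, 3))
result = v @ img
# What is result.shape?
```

(2, 3, 3)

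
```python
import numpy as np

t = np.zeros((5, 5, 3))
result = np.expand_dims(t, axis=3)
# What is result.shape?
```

(5, 5, 3, 1)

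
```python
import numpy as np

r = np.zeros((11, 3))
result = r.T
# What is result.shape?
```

(3, 11)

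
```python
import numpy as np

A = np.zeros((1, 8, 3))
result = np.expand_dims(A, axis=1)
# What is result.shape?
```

(1, 1, 8, 3)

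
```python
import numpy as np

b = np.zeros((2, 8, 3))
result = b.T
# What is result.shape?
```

(3, 8, 2)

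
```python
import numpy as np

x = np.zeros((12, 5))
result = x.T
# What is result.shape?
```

(5, 12)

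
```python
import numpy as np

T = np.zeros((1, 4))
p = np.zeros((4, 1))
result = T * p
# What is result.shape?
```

(4, 4)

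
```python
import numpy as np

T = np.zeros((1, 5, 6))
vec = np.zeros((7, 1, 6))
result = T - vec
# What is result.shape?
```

(7, 5, 6)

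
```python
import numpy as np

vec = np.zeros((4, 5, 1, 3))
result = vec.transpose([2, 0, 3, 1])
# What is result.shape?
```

(1, 4, 3, 5)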